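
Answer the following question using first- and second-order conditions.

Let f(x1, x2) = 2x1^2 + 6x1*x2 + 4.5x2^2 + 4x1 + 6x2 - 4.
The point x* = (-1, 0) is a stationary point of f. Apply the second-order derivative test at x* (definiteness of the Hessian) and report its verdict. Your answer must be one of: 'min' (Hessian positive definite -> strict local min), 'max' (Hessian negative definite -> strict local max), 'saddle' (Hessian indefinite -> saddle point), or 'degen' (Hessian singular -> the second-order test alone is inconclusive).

Compute the Hessian H = grad^2 f:
  H = [[4, 6], [6, 9]]
Verify stationarity: grad f(x*) = H x* + g = (0, 0).
Eigenvalues of H: 0, 13.
H has a zero eigenvalue (singular; positive semidefinite but not definite), so H is neither positive definite, negative definite, nor indefinite. The second-order test alone is inconclusive -> degen.
(Indeed, f is constant along the null direction of H through x*, so x* is not a strict local extremum.)

degen


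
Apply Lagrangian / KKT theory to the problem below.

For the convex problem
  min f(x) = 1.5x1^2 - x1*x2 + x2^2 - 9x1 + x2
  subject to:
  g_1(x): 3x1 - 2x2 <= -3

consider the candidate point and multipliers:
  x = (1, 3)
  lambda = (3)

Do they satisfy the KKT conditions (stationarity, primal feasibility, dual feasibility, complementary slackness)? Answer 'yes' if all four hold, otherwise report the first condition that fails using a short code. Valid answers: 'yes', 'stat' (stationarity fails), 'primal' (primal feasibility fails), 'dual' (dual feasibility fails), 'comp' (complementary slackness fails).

Gradient of f: grad f(x) = Q x + c = (-9, 6)
Constraint values g_i(x) = a_i^T x - b_i:
  g_1((1, 3)) = 0
Stationarity residual: grad f(x) + sum_i lambda_i a_i = (0, 0)
  -> stationarity OK
Primal feasibility (all g_i <= 0): OK
Dual feasibility (all lambda_i >= 0): OK
Complementary slackness (lambda_i * g_i(x) = 0 for all i): OK

Verdict: yes, KKT holds.

yes


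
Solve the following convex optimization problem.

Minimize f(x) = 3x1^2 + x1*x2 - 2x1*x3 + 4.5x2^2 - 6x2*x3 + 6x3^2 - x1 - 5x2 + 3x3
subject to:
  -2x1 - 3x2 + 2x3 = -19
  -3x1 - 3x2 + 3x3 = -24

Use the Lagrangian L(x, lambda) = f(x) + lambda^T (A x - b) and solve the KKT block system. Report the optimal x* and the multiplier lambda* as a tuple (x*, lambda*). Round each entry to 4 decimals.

Form the Lagrangian:
  L(x, lambda) = (1/2) x^T Q x + c^T x + lambda^T (A x - b)
Stationarity (grad_x L = 0): Q x + c + A^T lambda = 0.
Primal feasibility: A x = b.

This gives the KKT block system:
  [ Q   A^T ] [ x     ]   [-c ]
  [ A    0  ] [ lambda ] = [ b ]

Solving the linear system:
  x*      = (4.5, 3, -0.5)
  lambda* = (-0.5, 10.3333)
  f(x*)   = 108.75

x* = (4.5, 3, -0.5), lambda* = (-0.5, 10.3333)


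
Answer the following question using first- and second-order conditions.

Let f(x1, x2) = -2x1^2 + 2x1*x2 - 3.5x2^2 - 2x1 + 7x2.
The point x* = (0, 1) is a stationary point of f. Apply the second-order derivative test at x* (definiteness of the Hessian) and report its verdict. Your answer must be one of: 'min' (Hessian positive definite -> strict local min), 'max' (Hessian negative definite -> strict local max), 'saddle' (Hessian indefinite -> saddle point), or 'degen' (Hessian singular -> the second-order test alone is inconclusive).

Compute the Hessian H = grad^2 f:
  H = [[-4, 2], [2, -7]]
Verify stationarity: grad f(x*) = H x* + g = (0, 0).
Eigenvalues of H: -8, -3.
Both eigenvalues < 0, so H is negative definite -> x* is a strict local max.

max


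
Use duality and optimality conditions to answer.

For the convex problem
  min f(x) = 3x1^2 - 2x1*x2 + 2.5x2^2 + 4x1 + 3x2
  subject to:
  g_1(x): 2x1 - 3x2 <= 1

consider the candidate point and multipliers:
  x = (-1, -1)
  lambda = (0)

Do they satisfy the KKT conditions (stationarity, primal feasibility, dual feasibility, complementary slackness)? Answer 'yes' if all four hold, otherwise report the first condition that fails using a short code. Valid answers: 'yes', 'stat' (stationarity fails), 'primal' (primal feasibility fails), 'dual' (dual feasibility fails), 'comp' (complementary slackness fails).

Gradient of f: grad f(x) = Q x + c = (0, 0)
Constraint values g_i(x) = a_i^T x - b_i:
  g_1((-1, -1)) = 0
Stationarity residual: grad f(x) + sum_i lambda_i a_i = (0, 0)
  -> stationarity OK
Primal feasibility (all g_i <= 0): OK
Dual feasibility (all lambda_i >= 0): OK
Complementary slackness (lambda_i * g_i(x) = 0 for all i): OK

Verdict: yes, KKT holds.

yes


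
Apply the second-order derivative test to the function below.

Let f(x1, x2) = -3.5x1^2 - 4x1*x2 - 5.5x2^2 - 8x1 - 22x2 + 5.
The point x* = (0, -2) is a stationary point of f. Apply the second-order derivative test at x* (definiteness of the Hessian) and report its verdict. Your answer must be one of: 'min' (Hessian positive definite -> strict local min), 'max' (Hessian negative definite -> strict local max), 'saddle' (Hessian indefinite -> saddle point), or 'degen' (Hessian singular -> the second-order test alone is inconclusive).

Compute the Hessian H = grad^2 f:
  H = [[-7, -4], [-4, -11]]
Verify stationarity: grad f(x*) = H x* + g = (0, 0).
Eigenvalues of H: -13.4721, -4.5279.
Both eigenvalues < 0, so H is negative definite -> x* is a strict local max.

max


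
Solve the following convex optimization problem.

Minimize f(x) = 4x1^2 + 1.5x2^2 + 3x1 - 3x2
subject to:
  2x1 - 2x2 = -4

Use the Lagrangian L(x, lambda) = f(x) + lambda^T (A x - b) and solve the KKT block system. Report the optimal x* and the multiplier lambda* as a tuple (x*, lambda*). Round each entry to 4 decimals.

Form the Lagrangian:
  L(x, lambda) = (1/2) x^T Q x + c^T x + lambda^T (A x - b)
Stationarity (grad_x L = 0): Q x + c + A^T lambda = 0.
Primal feasibility: A x = b.

This gives the KKT block system:
  [ Q   A^T ] [ x     ]   [-c ]
  [ A    0  ] [ lambda ] = [ b ]

Solving the linear system:
  x*      = (-0.5455, 1.4545)
  lambda* = (0.6818)
  f(x*)   = -1.6364

x* = (-0.5455, 1.4545), lambda* = (0.6818)


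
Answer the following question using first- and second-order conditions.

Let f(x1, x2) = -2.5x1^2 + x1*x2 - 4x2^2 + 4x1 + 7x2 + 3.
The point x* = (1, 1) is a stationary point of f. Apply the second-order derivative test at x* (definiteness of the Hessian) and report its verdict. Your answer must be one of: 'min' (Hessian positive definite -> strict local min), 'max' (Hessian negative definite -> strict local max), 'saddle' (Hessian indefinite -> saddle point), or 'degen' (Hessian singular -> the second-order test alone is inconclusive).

Compute the Hessian H = grad^2 f:
  H = [[-5, 1], [1, -8]]
Verify stationarity: grad f(x*) = H x* + g = (0, 0).
Eigenvalues of H: -8.3028, -4.6972.
Both eigenvalues < 0, so H is negative definite -> x* is a strict local max.

max


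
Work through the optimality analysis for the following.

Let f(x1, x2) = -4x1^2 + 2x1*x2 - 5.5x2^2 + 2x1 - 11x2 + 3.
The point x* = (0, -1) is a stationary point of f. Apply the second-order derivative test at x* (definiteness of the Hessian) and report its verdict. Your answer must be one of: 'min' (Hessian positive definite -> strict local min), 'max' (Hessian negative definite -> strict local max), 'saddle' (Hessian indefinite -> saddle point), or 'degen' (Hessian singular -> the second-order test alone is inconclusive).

Compute the Hessian H = grad^2 f:
  H = [[-8, 2], [2, -11]]
Verify stationarity: grad f(x*) = H x* + g = (0, 0).
Eigenvalues of H: -12, -7.
Both eigenvalues < 0, so H is negative definite -> x* is a strict local max.

max


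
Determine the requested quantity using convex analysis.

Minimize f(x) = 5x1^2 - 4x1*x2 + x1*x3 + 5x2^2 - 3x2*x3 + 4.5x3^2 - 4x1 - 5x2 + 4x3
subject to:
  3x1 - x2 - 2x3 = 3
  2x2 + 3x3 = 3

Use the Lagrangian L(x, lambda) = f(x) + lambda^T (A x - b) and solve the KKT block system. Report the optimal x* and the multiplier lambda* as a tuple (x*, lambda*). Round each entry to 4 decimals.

Form the Lagrangian:
  L(x, lambda) = (1/2) x^T Q x + c^T x + lambda^T (A x - b)
Stationarity (grad_x L = 0): Q x + c + A^T lambda = 0.
Primal feasibility: A x = b.

This gives the KKT block system:
  [ Q   A^T ] [ x     ]   [-c ]
  [ A    0  ] [ lambda ] = [ b ]

Solving the linear system:
  x*      = (1.5161, 1.355, 0.0966)
  lambda* = (-1.9459, -2.0709)
  f(x*)   = -0.2014

x* = (1.5161, 1.355, 0.0966), lambda* = (-1.9459, -2.0709)


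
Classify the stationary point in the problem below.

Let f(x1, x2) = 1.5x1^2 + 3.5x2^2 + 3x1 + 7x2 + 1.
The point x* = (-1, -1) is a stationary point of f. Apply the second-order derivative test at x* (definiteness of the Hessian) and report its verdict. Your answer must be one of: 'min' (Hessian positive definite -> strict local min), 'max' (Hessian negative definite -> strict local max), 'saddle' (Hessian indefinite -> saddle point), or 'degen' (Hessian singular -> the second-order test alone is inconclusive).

Compute the Hessian H = grad^2 f:
  H = [[3, 0], [0, 7]]
Verify stationarity: grad f(x*) = H x* + g = (0, 0).
Eigenvalues of H: 3, 7.
Both eigenvalues > 0, so H is positive definite -> x* is a strict local min.

min


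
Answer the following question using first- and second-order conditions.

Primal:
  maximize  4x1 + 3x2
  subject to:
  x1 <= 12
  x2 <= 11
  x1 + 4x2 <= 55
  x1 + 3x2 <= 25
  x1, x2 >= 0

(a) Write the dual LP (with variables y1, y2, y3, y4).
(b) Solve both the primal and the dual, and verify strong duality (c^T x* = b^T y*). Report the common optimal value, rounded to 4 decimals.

The standard primal-dual pair for 'max c^T x s.t. A x <= b, x >= 0' is:
  Dual:  min b^T y  s.t.  A^T y >= c,  y >= 0.

So the dual LP is:
  minimize  12y1 + 11y2 + 55y3 + 25y4
  subject to:
    y1 + y3 + y4 >= 4
    y2 + 4y3 + 3y4 >= 3
    y1, y2, y3, y4 >= 0

Solving the primal: x* = (12, 4.3333).
  primal value c^T x* = 61.
Solving the dual: y* = (3, 0, 0, 1).
  dual value b^T y* = 61.
Strong duality: c^T x* = b^T y*. Confirmed.

61


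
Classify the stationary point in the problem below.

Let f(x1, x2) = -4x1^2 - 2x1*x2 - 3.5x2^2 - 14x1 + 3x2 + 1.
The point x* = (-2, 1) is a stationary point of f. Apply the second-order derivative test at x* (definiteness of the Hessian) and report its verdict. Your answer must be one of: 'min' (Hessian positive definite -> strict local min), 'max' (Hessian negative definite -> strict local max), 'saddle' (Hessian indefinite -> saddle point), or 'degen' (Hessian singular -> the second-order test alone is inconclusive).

Compute the Hessian H = grad^2 f:
  H = [[-8, -2], [-2, -7]]
Verify stationarity: grad f(x*) = H x* + g = (0, 0).
Eigenvalues of H: -9.5616, -5.4384.
Both eigenvalues < 0, so H is negative definite -> x* is a strict local max.

max


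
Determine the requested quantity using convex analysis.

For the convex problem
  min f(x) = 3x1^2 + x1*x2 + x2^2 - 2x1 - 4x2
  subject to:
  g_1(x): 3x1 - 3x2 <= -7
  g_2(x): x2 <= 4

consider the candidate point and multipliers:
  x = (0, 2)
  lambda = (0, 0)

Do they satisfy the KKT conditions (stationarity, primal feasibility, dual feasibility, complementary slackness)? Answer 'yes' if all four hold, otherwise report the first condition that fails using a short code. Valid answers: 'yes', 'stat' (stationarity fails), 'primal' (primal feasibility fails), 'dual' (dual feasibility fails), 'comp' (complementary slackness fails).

Gradient of f: grad f(x) = Q x + c = (0, 0)
Constraint values g_i(x) = a_i^T x - b_i:
  g_1((0, 2)) = 1
  g_2((0, 2)) = -2
Stationarity residual: grad f(x) + sum_i lambda_i a_i = (0, 0)
  -> stationarity OK
Primal feasibility (all g_i <= 0): FAILS
Dual feasibility (all lambda_i >= 0): OK
Complementary slackness (lambda_i * g_i(x) = 0 for all i): OK

Verdict: the first failing condition is primal_feasibility -> primal.

primal


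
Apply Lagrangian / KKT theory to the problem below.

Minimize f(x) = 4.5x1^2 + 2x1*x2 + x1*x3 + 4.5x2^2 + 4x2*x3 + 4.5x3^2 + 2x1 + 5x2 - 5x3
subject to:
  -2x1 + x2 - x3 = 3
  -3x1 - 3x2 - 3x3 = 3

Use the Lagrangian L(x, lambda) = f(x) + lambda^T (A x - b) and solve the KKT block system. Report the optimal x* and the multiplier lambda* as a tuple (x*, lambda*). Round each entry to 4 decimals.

Form the Lagrangian:
  L(x, lambda) = (1/2) x^T Q x + c^T x + lambda^T (A x - b)
Stationarity (grad_x L = 0): Q x + c + A^T lambda = 0.
Primal feasibility: A x = b.

This gives the KKT block system:
  [ Q   A^T ] [ x     ]   [-c ]
  [ A    0  ] [ lambda ] = [ b ]

Solving the linear system:
  x*      = (-1.3673, 0.3163, 0.051)
  lambda* = (-4.9796, 0.1122)
  f(x*)   = 6.5969

x* = (-1.3673, 0.3163, 0.051), lambda* = (-4.9796, 0.1122)


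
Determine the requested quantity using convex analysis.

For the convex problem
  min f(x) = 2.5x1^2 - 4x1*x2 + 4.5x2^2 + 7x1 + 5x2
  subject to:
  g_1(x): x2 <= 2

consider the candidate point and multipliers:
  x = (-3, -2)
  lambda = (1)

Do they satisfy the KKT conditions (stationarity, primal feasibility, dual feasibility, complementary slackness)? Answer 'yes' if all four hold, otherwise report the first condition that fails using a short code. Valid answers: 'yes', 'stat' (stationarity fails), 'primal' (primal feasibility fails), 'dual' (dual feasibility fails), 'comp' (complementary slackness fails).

Gradient of f: grad f(x) = Q x + c = (0, -1)
Constraint values g_i(x) = a_i^T x - b_i:
  g_1((-3, -2)) = -4
Stationarity residual: grad f(x) + sum_i lambda_i a_i = (0, 0)
  -> stationarity OK
Primal feasibility (all g_i <= 0): OK
Dual feasibility (all lambda_i >= 0): OK
Complementary slackness (lambda_i * g_i(x) = 0 for all i): FAILS

Verdict: the first failing condition is complementary_slackness -> comp.

comp


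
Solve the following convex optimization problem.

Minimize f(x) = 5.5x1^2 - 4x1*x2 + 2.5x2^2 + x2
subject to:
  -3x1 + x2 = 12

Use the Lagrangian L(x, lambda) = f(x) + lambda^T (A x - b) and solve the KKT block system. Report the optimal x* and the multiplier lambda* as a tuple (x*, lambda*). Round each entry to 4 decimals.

Form the Lagrangian:
  L(x, lambda) = (1/2) x^T Q x + c^T x + lambda^T (A x - b)
Stationarity (grad_x L = 0): Q x + c + A^T lambda = 0.
Primal feasibility: A x = b.

This gives the KKT block system:
  [ Q   A^T ] [ x     ]   [-c ]
  [ A    0  ] [ lambda ] = [ b ]

Solving the linear system:
  x*      = (-4.2188, -0.6562)
  lambda* = (-14.5938)
  f(x*)   = 87.2344

x* = (-4.2188, -0.6562), lambda* = (-14.5938)


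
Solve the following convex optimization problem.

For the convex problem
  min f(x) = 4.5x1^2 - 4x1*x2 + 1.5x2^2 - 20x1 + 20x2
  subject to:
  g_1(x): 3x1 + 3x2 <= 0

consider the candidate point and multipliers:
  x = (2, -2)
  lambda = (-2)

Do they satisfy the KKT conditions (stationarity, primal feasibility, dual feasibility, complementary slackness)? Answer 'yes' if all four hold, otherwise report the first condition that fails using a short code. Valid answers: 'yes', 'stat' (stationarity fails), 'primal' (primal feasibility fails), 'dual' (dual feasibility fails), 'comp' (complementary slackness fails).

Gradient of f: grad f(x) = Q x + c = (6, 6)
Constraint values g_i(x) = a_i^T x - b_i:
  g_1((2, -2)) = 0
Stationarity residual: grad f(x) + sum_i lambda_i a_i = (0, 0)
  -> stationarity OK
Primal feasibility (all g_i <= 0): OK
Dual feasibility (all lambda_i >= 0): FAILS
Complementary slackness (lambda_i * g_i(x) = 0 for all i): OK

Verdict: the first failing condition is dual_feasibility -> dual.

dual


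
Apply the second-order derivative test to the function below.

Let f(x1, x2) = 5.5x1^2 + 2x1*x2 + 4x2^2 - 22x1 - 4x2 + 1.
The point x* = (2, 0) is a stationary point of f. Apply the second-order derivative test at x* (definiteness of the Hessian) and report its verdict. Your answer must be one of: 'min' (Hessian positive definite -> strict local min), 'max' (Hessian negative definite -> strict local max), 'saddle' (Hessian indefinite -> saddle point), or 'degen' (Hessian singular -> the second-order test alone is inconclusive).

Compute the Hessian H = grad^2 f:
  H = [[11, 2], [2, 8]]
Verify stationarity: grad f(x*) = H x* + g = (0, 0).
Eigenvalues of H: 7, 12.
Both eigenvalues > 0, so H is positive definite -> x* is a strict local min.

min


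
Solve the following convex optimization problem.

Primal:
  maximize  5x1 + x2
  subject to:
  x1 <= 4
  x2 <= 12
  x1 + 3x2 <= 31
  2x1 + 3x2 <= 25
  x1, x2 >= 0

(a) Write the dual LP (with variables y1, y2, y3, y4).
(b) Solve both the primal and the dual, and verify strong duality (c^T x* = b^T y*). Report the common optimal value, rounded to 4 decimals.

The standard primal-dual pair for 'max c^T x s.t. A x <= b, x >= 0' is:
  Dual:  min b^T y  s.t.  A^T y >= c,  y >= 0.

So the dual LP is:
  minimize  4y1 + 12y2 + 31y3 + 25y4
  subject to:
    y1 + y3 + 2y4 >= 5
    y2 + 3y3 + 3y4 >= 1
    y1, y2, y3, y4 >= 0

Solving the primal: x* = (4, 5.6667).
  primal value c^T x* = 25.6667.
Solving the dual: y* = (4.3333, 0, 0, 0.3333).
  dual value b^T y* = 25.6667.
Strong duality: c^T x* = b^T y*. Confirmed.

25.6667


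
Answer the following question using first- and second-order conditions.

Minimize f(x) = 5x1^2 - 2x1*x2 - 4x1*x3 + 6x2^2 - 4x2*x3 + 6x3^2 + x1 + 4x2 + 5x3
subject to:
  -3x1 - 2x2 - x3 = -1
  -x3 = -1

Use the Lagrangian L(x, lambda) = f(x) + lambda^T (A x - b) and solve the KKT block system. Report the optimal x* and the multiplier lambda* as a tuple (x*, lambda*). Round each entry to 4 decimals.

Form the Lagrangian:
  L(x, lambda) = (1/2) x^T Q x + c^T x + lambda^T (A x - b)
Stationarity (grad_x L = 0): Q x + c + A^T lambda = 0.
Primal feasibility: A x = b.

This gives the KKT block system:
  [ Q   A^T ] [ x     ]   [-c ]
  [ A    0  ] [ lambda ] = [ b ]

Solving the linear system:
  x*      = (0.0698, -0.1047, 1)
  lambda* = (-0.6977, 17.8372)
  f(x*)   = 10.8953

x* = (0.0698, -0.1047, 1), lambda* = (-0.6977, 17.8372)


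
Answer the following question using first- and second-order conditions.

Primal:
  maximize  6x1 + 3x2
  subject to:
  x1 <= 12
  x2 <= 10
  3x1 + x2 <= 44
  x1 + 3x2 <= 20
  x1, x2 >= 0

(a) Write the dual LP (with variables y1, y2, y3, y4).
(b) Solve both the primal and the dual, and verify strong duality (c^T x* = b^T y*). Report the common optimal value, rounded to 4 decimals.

The standard primal-dual pair for 'max c^T x s.t. A x <= b, x >= 0' is:
  Dual:  min b^T y  s.t.  A^T y >= c,  y >= 0.

So the dual LP is:
  minimize  12y1 + 10y2 + 44y3 + 20y4
  subject to:
    y1 + 3y3 + y4 >= 6
    y2 + y3 + 3y4 >= 3
    y1, y2, y3, y4 >= 0

Solving the primal: x* = (12, 2.6667).
  primal value c^T x* = 80.
Solving the dual: y* = (5, 0, 0, 1).
  dual value b^T y* = 80.
Strong duality: c^T x* = b^T y*. Confirmed.

80


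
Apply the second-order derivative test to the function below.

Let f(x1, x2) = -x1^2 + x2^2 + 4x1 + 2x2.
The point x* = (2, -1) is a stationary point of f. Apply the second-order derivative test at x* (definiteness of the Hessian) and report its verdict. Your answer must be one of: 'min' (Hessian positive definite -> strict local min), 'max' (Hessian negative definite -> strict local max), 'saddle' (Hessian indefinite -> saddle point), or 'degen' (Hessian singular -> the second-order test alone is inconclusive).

Compute the Hessian H = grad^2 f:
  H = [[-2, 0], [0, 2]]
Verify stationarity: grad f(x*) = H x* + g = (0, 0).
Eigenvalues of H: -2, 2.
Eigenvalues have mixed signs, so H is indefinite -> x* is a saddle point.

saddle


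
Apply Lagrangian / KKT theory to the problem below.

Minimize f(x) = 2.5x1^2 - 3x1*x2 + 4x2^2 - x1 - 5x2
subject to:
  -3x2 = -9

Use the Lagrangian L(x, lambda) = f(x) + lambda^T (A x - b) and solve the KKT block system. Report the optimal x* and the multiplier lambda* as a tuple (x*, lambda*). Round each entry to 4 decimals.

Form the Lagrangian:
  L(x, lambda) = (1/2) x^T Q x + c^T x + lambda^T (A x - b)
Stationarity (grad_x L = 0): Q x + c + A^T lambda = 0.
Primal feasibility: A x = b.

This gives the KKT block system:
  [ Q   A^T ] [ x     ]   [-c ]
  [ A    0  ] [ lambda ] = [ b ]

Solving the linear system:
  x*      = (2, 3)
  lambda* = (4.3333)
  f(x*)   = 11

x* = (2, 3), lambda* = (4.3333)


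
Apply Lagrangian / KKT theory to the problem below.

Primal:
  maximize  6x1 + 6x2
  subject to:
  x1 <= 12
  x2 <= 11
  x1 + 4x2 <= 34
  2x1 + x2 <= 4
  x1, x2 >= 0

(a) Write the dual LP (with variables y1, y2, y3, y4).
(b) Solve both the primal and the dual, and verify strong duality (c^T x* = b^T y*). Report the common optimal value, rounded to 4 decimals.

The standard primal-dual pair for 'max c^T x s.t. A x <= b, x >= 0' is:
  Dual:  min b^T y  s.t.  A^T y >= c,  y >= 0.

So the dual LP is:
  minimize  12y1 + 11y2 + 34y3 + 4y4
  subject to:
    y1 + y3 + 2y4 >= 6
    y2 + 4y3 + y4 >= 6
    y1, y2, y3, y4 >= 0

Solving the primal: x* = (0, 4).
  primal value c^T x* = 24.
Solving the dual: y* = (0, 0, 0, 6).
  dual value b^T y* = 24.
Strong duality: c^T x* = b^T y*. Confirmed.

24


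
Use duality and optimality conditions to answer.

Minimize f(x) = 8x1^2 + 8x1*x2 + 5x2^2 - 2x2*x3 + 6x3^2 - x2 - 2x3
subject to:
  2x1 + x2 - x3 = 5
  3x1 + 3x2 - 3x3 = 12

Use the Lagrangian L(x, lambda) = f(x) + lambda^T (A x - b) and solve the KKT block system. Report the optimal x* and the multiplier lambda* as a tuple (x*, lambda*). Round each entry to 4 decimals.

Form the Lagrangian:
  L(x, lambda) = (1/2) x^T Q x + c^T x + lambda^T (A x - b)
Stationarity (grad_x L = 0): Q x + c + A^T lambda = 0.
Primal feasibility: A x = b.

This gives the KKT block system:
  [ Q   A^T ] [ x     ]   [-c ]
  [ A    0  ] [ lambda ] = [ b ]

Solving the linear system:
  x*      = (1, 1.3889, -1.6111)
  lambda* = (-3, -7.037)
  f(x*)   = 50.6389

x* = (1, 1.3889, -1.6111), lambda* = (-3, -7.037)


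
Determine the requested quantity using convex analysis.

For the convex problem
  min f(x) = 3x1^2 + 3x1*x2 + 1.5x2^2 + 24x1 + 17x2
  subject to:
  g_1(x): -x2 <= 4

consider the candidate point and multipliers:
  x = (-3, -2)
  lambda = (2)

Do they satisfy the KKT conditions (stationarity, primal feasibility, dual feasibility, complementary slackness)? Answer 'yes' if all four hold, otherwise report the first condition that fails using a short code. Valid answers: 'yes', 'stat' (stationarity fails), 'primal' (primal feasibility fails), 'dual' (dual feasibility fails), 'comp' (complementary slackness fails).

Gradient of f: grad f(x) = Q x + c = (0, 2)
Constraint values g_i(x) = a_i^T x - b_i:
  g_1((-3, -2)) = -2
Stationarity residual: grad f(x) + sum_i lambda_i a_i = (0, 0)
  -> stationarity OK
Primal feasibility (all g_i <= 0): OK
Dual feasibility (all lambda_i >= 0): OK
Complementary slackness (lambda_i * g_i(x) = 0 for all i): FAILS

Verdict: the first failing condition is complementary_slackness -> comp.

comp


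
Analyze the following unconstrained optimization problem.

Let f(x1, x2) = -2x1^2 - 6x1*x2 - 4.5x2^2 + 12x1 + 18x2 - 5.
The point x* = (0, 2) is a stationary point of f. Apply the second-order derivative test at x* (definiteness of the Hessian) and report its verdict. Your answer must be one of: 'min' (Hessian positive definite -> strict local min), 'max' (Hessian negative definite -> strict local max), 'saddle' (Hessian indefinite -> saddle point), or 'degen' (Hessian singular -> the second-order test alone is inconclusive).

Compute the Hessian H = grad^2 f:
  H = [[-4, -6], [-6, -9]]
Verify stationarity: grad f(x*) = H x* + g = (0, 0).
Eigenvalues of H: -13, 0.
H has a zero eigenvalue (singular; negative semidefinite but not definite), so H is neither positive definite, negative definite, nor indefinite. The second-order test alone is inconclusive -> degen.
(Indeed, f is constant along the null direction of H through x*, so x* is not a strict local extremum.)

degen


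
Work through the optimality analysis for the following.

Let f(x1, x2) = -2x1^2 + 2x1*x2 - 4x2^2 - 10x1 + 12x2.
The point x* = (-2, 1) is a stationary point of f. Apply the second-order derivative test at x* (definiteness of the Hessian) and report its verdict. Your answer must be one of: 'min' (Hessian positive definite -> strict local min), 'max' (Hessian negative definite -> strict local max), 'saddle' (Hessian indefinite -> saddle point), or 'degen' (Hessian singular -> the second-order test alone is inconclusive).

Compute the Hessian H = grad^2 f:
  H = [[-4, 2], [2, -8]]
Verify stationarity: grad f(x*) = H x* + g = (0, 0).
Eigenvalues of H: -8.8284, -3.1716.
Both eigenvalues < 0, so H is negative definite -> x* is a strict local max.

max


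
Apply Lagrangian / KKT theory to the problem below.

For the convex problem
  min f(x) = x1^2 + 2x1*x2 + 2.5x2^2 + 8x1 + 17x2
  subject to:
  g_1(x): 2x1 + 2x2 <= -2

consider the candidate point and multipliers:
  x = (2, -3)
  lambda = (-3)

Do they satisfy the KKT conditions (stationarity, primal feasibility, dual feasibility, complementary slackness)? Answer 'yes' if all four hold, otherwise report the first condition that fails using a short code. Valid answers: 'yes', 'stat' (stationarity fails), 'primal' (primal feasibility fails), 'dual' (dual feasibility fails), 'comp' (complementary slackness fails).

Gradient of f: grad f(x) = Q x + c = (6, 6)
Constraint values g_i(x) = a_i^T x - b_i:
  g_1((2, -3)) = 0
Stationarity residual: grad f(x) + sum_i lambda_i a_i = (0, 0)
  -> stationarity OK
Primal feasibility (all g_i <= 0): OK
Dual feasibility (all lambda_i >= 0): FAILS
Complementary slackness (lambda_i * g_i(x) = 0 for all i): OK

Verdict: the first failing condition is dual_feasibility -> dual.

dual


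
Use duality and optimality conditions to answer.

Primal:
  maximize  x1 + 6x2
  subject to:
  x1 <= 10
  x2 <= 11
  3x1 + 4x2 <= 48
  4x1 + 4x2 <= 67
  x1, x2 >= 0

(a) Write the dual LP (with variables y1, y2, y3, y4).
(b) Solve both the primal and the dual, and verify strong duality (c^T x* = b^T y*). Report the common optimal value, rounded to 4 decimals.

The standard primal-dual pair for 'max c^T x s.t. A x <= b, x >= 0' is:
  Dual:  min b^T y  s.t.  A^T y >= c,  y >= 0.

So the dual LP is:
  minimize  10y1 + 11y2 + 48y3 + 67y4
  subject to:
    y1 + 3y3 + 4y4 >= 1
    y2 + 4y3 + 4y4 >= 6
    y1, y2, y3, y4 >= 0

Solving the primal: x* = (1.3333, 11).
  primal value c^T x* = 67.3333.
Solving the dual: y* = (0, 4.6667, 0.3333, 0).
  dual value b^T y* = 67.3333.
Strong duality: c^T x* = b^T y*. Confirmed.

67.3333


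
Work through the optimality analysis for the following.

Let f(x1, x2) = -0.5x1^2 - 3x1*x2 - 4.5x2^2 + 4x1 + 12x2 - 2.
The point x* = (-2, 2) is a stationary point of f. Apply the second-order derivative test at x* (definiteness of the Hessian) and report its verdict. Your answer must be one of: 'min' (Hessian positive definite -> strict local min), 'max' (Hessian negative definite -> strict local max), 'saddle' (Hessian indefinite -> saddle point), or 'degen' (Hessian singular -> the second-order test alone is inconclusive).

Compute the Hessian H = grad^2 f:
  H = [[-1, -3], [-3, -9]]
Verify stationarity: grad f(x*) = H x* + g = (0, 0).
Eigenvalues of H: -10, 0.
H has a zero eigenvalue (singular; negative semidefinite but not definite), so H is neither positive definite, negative definite, nor indefinite. The second-order test alone is inconclusive -> degen.
(Indeed, f is constant along the null direction of H through x*, so x* is not a strict local extremum.)

degen


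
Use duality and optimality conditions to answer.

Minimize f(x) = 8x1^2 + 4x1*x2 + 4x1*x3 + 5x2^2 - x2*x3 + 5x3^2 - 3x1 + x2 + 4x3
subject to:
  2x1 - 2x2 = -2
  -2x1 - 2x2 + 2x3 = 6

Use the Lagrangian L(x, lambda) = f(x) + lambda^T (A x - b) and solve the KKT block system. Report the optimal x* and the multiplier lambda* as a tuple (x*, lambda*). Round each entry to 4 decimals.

Form the Lagrangian:
  L(x, lambda) = (1/2) x^T Q x + c^T x + lambda^T (A x - b)
Stationarity (grad_x L = 0): Q x + c + A^T lambda = 0.
Primal feasibility: A x = b.

This gives the KKT block system:
  [ Q   A^T ] [ x     ]   [-c ]
  [ A    0  ] [ lambda ] = [ b ]

Solving the linear system:
  x*      = (-1.2791, -0.2791, 1.4419)
  lambda* = (2.6163, -6.7907)
  f(x*)   = 27.6512

x* = (-1.2791, -0.2791, 1.4419), lambda* = (2.6163, -6.7907)


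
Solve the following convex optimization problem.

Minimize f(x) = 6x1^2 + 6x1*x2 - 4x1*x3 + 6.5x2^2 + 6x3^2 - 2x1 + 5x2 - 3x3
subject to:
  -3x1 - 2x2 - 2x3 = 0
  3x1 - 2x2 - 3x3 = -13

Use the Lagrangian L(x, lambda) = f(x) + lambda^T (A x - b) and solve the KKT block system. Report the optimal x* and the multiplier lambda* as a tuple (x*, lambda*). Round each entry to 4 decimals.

Form the Lagrangian:
  L(x, lambda) = (1/2) x^T Q x + c^T x + lambda^T (A x - b)
Stationarity (grad_x L = 0): Q x + c + A^T lambda = 0.
Primal feasibility: A x = b.

This gives the KKT block system:
  [ Q   A^T ] [ x     ]   [-c ]
  [ A    0  ] [ lambda ] = [ b ]

Solving the linear system:
  x*      = (-1.9436, 1.577, 1.3384)
  lambda* = (-0.0759, 6.9957)
  f(x*)   = 49.3503

x* = (-1.9436, 1.577, 1.3384), lambda* = (-0.0759, 6.9957)


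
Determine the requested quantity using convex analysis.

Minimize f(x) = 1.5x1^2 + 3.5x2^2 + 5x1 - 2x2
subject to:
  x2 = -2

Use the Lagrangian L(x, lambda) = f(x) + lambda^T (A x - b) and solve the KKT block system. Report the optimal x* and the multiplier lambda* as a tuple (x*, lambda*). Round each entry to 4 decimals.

Form the Lagrangian:
  L(x, lambda) = (1/2) x^T Q x + c^T x + lambda^T (A x - b)
Stationarity (grad_x L = 0): Q x + c + A^T lambda = 0.
Primal feasibility: A x = b.

This gives the KKT block system:
  [ Q   A^T ] [ x     ]   [-c ]
  [ A    0  ] [ lambda ] = [ b ]

Solving the linear system:
  x*      = (-1.6667, -2)
  lambda* = (16)
  f(x*)   = 13.8333

x* = (-1.6667, -2), lambda* = (16)


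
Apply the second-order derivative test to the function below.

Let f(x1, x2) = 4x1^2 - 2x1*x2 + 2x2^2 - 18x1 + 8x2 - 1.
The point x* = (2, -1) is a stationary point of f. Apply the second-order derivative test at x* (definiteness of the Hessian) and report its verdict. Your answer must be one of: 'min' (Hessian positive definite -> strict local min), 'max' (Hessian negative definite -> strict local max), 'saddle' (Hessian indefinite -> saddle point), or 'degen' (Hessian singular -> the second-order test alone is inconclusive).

Compute the Hessian H = grad^2 f:
  H = [[8, -2], [-2, 4]]
Verify stationarity: grad f(x*) = H x* + g = (0, 0).
Eigenvalues of H: 3.1716, 8.8284.
Both eigenvalues > 0, so H is positive definite -> x* is a strict local min.

min


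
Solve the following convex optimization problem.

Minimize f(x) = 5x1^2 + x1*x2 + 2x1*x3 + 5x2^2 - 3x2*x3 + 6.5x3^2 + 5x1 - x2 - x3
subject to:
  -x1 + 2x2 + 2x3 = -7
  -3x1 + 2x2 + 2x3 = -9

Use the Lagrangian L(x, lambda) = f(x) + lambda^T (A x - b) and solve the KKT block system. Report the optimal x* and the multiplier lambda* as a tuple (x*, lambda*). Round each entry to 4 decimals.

Form the Lagrangian:
  L(x, lambda) = (1/2) x^T Q x + c^T x + lambda^T (A x - b)
Stationarity (grad_x L = 0): Q x + c + A^T lambda = 0.
Primal feasibility: A x = b.

This gives the KKT block system:
  [ Q   A^T ] [ x     ]   [-c ]
  [ A    0  ] [ lambda ] = [ b ]

Solving the linear system:
  x*      = (1, -1.6207, -1.3793)
  lambda* = (3.7414, 2.2931)
  f(x*)   = 27.4138

x* = (1, -1.6207, -1.3793), lambda* = (3.7414, 2.2931)


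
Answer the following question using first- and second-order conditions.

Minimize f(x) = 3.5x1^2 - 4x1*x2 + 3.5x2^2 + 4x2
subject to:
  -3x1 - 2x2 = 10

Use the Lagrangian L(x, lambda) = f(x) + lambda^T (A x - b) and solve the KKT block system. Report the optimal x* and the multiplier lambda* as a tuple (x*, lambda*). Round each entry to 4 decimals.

Form the Lagrangian:
  L(x, lambda) = (1/2) x^T Q x + c^T x + lambda^T (A x - b)
Stationarity (grad_x L = 0): Q x + c + A^T lambda = 0.
Primal feasibility: A x = b.

This gives the KKT block system:
  [ Q   A^T ] [ x     ]   [-c ]
  [ A    0  ] [ lambda ] = [ b ]

Solving the linear system:
  x*      = (-1.9137, -2.1295)
  lambda* = (-1.6259)
  f(x*)   = 3.8705

x* = (-1.9137, -2.1295), lambda* = (-1.6259)


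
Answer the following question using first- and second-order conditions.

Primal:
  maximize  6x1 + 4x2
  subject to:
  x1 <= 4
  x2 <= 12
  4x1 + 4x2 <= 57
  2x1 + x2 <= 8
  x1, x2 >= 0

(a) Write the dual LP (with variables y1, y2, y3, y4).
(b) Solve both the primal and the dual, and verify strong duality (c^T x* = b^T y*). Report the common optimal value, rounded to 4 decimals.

The standard primal-dual pair for 'max c^T x s.t. A x <= b, x >= 0' is:
  Dual:  min b^T y  s.t.  A^T y >= c,  y >= 0.

So the dual LP is:
  minimize  4y1 + 12y2 + 57y3 + 8y4
  subject to:
    y1 + 4y3 + 2y4 >= 6
    y2 + 4y3 + y4 >= 4
    y1, y2, y3, y4 >= 0

Solving the primal: x* = (0, 8).
  primal value c^T x* = 32.
Solving the dual: y* = (0, 0, 0, 4).
  dual value b^T y* = 32.
Strong duality: c^T x* = b^T y*. Confirmed.

32


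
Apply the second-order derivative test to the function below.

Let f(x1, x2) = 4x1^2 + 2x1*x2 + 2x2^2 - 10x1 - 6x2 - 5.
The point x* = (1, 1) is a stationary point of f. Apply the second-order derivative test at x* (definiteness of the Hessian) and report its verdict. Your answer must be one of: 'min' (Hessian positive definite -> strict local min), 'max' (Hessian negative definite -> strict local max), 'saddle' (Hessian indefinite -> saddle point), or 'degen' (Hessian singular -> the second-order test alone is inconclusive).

Compute the Hessian H = grad^2 f:
  H = [[8, 2], [2, 4]]
Verify stationarity: grad f(x*) = H x* + g = (0, 0).
Eigenvalues of H: 3.1716, 8.8284.
Both eigenvalues > 0, so H is positive definite -> x* is a strict local min.

min


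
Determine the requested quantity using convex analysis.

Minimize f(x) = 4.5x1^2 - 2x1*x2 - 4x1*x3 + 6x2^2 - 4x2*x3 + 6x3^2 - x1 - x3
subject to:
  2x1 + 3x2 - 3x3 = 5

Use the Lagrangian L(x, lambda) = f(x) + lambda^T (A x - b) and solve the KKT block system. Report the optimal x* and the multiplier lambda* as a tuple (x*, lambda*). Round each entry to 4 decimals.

Form the Lagrangian:
  L(x, lambda) = (1/2) x^T Q x + c^T x + lambda^T (A x - b)
Stationarity (grad_x L = 0): Q x + c + A^T lambda = 0.
Primal feasibility: A x = b.

This gives the KKT block system:
  [ Q   A^T ] [ x     ]   [-c ]
  [ A    0  ] [ lambda ] = [ b ]

Solving the linear system:
  x*      = (0.9954, 0.9373, -0.0658)
  lambda* = (-3.1734)
  f(x*)   = 7.4687

x* = (0.9954, 0.9373, -0.0658), lambda* = (-3.1734)


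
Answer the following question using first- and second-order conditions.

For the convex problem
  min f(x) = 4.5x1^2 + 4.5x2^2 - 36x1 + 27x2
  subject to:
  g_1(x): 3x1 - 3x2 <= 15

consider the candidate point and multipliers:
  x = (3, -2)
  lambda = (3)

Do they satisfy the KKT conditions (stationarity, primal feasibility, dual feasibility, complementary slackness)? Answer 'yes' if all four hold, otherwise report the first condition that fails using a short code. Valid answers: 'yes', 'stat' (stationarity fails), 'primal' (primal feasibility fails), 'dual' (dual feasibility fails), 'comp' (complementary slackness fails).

Gradient of f: grad f(x) = Q x + c = (-9, 9)
Constraint values g_i(x) = a_i^T x - b_i:
  g_1((3, -2)) = 0
Stationarity residual: grad f(x) + sum_i lambda_i a_i = (0, 0)
  -> stationarity OK
Primal feasibility (all g_i <= 0): OK
Dual feasibility (all lambda_i >= 0): OK
Complementary slackness (lambda_i * g_i(x) = 0 for all i): OK

Verdict: yes, KKT holds.

yes


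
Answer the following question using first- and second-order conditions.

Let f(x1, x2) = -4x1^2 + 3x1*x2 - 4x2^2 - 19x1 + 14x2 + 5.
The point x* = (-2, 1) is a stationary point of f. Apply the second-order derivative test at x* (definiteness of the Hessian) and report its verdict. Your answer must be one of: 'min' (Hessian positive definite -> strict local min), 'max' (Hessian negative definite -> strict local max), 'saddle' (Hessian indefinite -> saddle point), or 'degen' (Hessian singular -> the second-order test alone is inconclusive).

Compute the Hessian H = grad^2 f:
  H = [[-8, 3], [3, -8]]
Verify stationarity: grad f(x*) = H x* + g = (0, 0).
Eigenvalues of H: -11, -5.
Both eigenvalues < 0, so H is negative definite -> x* is a strict local max.

max


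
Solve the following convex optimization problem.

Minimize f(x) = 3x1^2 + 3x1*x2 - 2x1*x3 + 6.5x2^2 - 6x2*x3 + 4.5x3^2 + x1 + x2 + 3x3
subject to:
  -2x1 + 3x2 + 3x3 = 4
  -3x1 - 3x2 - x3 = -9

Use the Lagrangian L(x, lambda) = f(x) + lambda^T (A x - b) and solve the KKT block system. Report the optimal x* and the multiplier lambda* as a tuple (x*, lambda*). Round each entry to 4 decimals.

Form the Lagrangian:
  L(x, lambda) = (1/2) x^T Q x + c^T x + lambda^T (A x - b)
Stationarity (grad_x L = 0): Q x + c + A^T lambda = 0.
Primal feasibility: A x = b.

This gives the KKT block system:
  [ Q   A^T ] [ x     ]   [-c ]
  [ A    0  ] [ lambda ] = [ b ]

Solving the linear system:
  x*      = (1.4966, 1.0895, 1.2416)
  lambda* = (-0.2878, 3.7803)
  f(x*)   = 20.7423

x* = (1.4966, 1.0895, 1.2416), lambda* = (-0.2878, 3.7803)


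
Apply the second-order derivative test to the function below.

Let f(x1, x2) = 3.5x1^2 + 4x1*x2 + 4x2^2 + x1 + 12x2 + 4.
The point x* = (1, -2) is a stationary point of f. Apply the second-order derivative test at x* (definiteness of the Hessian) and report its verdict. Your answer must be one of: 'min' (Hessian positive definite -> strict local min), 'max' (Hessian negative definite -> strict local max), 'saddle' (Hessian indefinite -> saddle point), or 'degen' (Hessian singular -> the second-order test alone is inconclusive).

Compute the Hessian H = grad^2 f:
  H = [[7, 4], [4, 8]]
Verify stationarity: grad f(x*) = H x* + g = (0, 0).
Eigenvalues of H: 3.4689, 11.5311.
Both eigenvalues > 0, so H is positive definite -> x* is a strict local min.

min


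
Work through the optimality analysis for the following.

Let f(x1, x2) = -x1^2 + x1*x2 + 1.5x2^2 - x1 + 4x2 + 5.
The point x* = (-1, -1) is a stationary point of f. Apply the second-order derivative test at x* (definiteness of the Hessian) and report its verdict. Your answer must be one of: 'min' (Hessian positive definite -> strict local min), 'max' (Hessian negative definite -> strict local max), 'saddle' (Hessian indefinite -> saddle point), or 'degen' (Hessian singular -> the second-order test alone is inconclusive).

Compute the Hessian H = grad^2 f:
  H = [[-2, 1], [1, 3]]
Verify stationarity: grad f(x*) = H x* + g = (0, 0).
Eigenvalues of H: -2.1926, 3.1926.
Eigenvalues have mixed signs, so H is indefinite -> x* is a saddle point.

saddle


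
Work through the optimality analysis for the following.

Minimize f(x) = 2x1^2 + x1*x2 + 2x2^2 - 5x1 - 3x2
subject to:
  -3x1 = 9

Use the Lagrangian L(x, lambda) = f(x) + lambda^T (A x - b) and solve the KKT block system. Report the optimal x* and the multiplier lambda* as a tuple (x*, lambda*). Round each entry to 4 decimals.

Form the Lagrangian:
  L(x, lambda) = (1/2) x^T Q x + c^T x + lambda^T (A x - b)
Stationarity (grad_x L = 0): Q x + c + A^T lambda = 0.
Primal feasibility: A x = b.

This gives the KKT block system:
  [ Q   A^T ] [ x     ]   [-c ]
  [ A    0  ] [ lambda ] = [ b ]

Solving the linear system:
  x*      = (-3, 1.5)
  lambda* = (-5.1667)
  f(x*)   = 28.5

x* = (-3, 1.5), lambda* = (-5.1667)


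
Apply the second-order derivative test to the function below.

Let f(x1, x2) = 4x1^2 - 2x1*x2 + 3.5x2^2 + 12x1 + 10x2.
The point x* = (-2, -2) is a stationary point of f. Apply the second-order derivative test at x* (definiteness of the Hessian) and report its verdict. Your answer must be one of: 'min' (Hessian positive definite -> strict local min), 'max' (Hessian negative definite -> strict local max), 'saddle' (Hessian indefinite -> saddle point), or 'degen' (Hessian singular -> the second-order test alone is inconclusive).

Compute the Hessian H = grad^2 f:
  H = [[8, -2], [-2, 7]]
Verify stationarity: grad f(x*) = H x* + g = (0, 0).
Eigenvalues of H: 5.4384, 9.5616.
Both eigenvalues > 0, so H is positive definite -> x* is a strict local min.

min


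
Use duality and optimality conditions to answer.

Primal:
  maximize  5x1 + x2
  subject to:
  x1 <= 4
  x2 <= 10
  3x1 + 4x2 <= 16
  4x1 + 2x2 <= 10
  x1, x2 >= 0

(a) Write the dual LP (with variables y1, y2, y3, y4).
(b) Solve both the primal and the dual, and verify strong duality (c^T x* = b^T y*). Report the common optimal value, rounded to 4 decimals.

The standard primal-dual pair for 'max c^T x s.t. A x <= b, x >= 0' is:
  Dual:  min b^T y  s.t.  A^T y >= c,  y >= 0.

So the dual LP is:
  minimize  4y1 + 10y2 + 16y3 + 10y4
  subject to:
    y1 + 3y3 + 4y4 >= 5
    y2 + 4y3 + 2y4 >= 1
    y1, y2, y3, y4 >= 0

Solving the primal: x* = (2.5, 0).
  primal value c^T x* = 12.5.
Solving the dual: y* = (0, 0, 0, 1.25).
  dual value b^T y* = 12.5.
Strong duality: c^T x* = b^T y*. Confirmed.

12.5
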